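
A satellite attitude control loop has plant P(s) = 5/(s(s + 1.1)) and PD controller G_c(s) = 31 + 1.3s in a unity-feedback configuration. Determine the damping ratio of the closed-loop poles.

ζ = 0.305

Forward path: (31 + 1.3s)·5/(s(s+1.1)). The closed-loop characteristic equation is s² + (1.1 + 5·1.3)s + 5·31 = 0.
That is s² + 7.6s + 155 = 0, so ω_n = 12.45 rad/s and ζ = 7.6/(2·12.45) = 0.3052.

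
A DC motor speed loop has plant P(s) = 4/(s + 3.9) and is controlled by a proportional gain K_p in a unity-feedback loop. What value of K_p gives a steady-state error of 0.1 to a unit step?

Steady-state error for a unit step on this type-0 loop is 1/(1 + K_p·P(0)).
P(0) = 1.026. Require 1/(1 + K_p·1.026) = 0.1, so 1 + 1.026·K_p = 10.
K_p = (10 − 1)/1.026 = 8.77.

K_p = 8.77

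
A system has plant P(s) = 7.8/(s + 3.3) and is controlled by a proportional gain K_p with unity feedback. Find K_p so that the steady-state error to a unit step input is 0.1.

K_p = 3.81

For a type-0 loop with proportional control, e_ss = 1/(1 + K_p·P(0)).
P(0) = 2.364. Require 1/(1 + K_p·2.364) = 0.1, so 1 + 2.364·K_p = 10.
K_p = (10 − 1)/2.364 = 3.81.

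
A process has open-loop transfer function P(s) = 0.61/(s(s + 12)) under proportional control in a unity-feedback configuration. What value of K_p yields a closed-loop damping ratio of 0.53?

Closed-loop characteristic equation: s² + 12s + K_p·0.61 = 0.
So ω_n = √(0.61K_p) and 2ζω_n = 12, giving ζ = 12/(2√(0.61K_p)).
Setting ζ = 0.53: √(0.61K_p) = 12/(2·0.53) = 11.32, so K_p = 128.2/0.61 = 210.

K_p = 210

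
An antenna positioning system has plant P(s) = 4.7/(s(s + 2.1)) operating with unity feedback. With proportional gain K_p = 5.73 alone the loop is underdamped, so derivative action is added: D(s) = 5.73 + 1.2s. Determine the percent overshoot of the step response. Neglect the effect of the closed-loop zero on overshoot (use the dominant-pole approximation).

2.97%

Forward path: (5.73 + 1.2s)·4.7/(s(s+2.1)). The closed-loop characteristic equation is s² + (2.1 + 4.7·1.2)s + 4.7·5.73 = 0.
That is s² + 7.74s + 26.93 = 0, so ω_n = 5.19 rad/s and ζ = 7.74/(2·5.19) = 0.7457.
%OS = 100·exp(−πζ/√(1−ζ²)) = 2.97%.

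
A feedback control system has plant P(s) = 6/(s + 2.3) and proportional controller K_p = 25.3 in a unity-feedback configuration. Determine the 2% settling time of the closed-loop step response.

Closed-loop transfer function: T(s) = K_p·P(s)/(1 + K_p·P(s)) = 151.8/(s + 2.3 + 151.8) = 151.8/(s + 154.1).
Time constant τ = 1/154.1 = 0.006489 s, so the 2% settling time is about 4τ = 0.026 s.

T_s ≈ 0.026 s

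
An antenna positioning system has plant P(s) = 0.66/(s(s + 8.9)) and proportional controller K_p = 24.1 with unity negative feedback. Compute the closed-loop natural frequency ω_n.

With unity feedback the closed-loop characteristic equation is s² + 8.9s + 24.1·0.66 = s² + 8.9s + 15.91 = 0.
So ω_n² = 15.91 ⇒ ω_n = 3.988 rad/s, and ζ = 8.9/(2ω_n) = 1.12.

ω_n = 3.99 rad/s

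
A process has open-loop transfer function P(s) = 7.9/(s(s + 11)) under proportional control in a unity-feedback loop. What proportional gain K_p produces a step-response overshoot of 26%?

From %OS = 100·exp(−πζ/√(1−ζ²)) = 26%, ζ = −ln(0.26)/√(π²+ln²(0.26)) = 0.3941.
Characteristic equation s² + 11s + 7.9K_p = 0 gives ζ = 11/(2√(7.9K_p)).
Setting ζ = 0.3941: √(7.9K_p) = 11/(2·0.3941) = 13.96, so K_p = 194.8/7.9 = 24.7.

K_p = 24.7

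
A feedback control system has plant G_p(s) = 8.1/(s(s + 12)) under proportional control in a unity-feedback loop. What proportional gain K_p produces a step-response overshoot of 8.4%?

K_p = 11.6

From %OS = 100·exp(−πζ/√(1−ζ²)) = 8.4%, ζ = −ln(0.084)/√(π²+ln²(0.084)) = 0.6191.
Characteristic equation s² + 12s + 8.1K_p = 0 gives ζ = 12/(2√(8.1K_p)).
Setting ζ = 0.6191: √(8.1K_p) = 12/(2·0.6191) = 9.691, so K_p = 93.91/8.1 = 11.6.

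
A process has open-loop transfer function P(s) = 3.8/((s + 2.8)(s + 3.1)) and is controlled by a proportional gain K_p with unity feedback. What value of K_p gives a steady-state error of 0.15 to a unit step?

Steady-state error for a unit step on this type-0 loop is 1/(1 + K_p·P(0)).
P(0) = 0.4378. Require 1/(1 + K_p·0.4378) = 0.15, so 1 + 0.4378·K_p = 6.667.
K_p = (6.667 − 1)/0.4378 = 12.9.

K_p = 12.9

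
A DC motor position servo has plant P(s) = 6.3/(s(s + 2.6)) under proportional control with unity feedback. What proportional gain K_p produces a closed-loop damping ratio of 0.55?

K_p = 0.887

Closed-loop characteristic equation: s² + 2.6s + K_p·6.3 = 0.
So ω_n = √(6.3K_p) and 2ζω_n = 2.6, giving ζ = 2.6/(2√(6.3K_p)).
Setting ζ = 0.55: √(6.3K_p) = 2.6/(2·0.55) = 2.364, so K_p = 5.587/6.3 = 0.887.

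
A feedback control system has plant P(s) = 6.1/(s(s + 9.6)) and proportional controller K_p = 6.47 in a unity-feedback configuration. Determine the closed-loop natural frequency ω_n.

With unity feedback the closed-loop characteristic equation is s² + 9.6s + 6.47·6.1 = s² + 9.6s + 39.47 = 0.
Matching s² + 2ζω_n s + ω_n²: ω_n = √39.47 = 6.282 rad/s and 2ζω_n = 9.6, so ζ = 9.6/(2·6.282) = 0.764.

ω_n = 6.28 rad/s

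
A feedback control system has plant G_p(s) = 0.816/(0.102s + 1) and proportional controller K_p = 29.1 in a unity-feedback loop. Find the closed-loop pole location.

Closed loop: T(s) = K_p·G_p/(1+K_p·G_p) = 23.75/(0.102s + 1 + 23.75), with pole at s = −(1 + 23.75)/0.102 = −242.6.

s = -242.6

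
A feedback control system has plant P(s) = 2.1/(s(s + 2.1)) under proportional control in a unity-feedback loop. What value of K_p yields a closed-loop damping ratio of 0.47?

K_p = 2.38

Closed-loop characteristic equation: s² + 2.1s + K_p·2.1 = 0.
So ω_n = √(2.1K_p) and 2ζω_n = 2.1, giving ζ = 2.1/(2√(2.1K_p)).
Setting ζ = 0.47: √(2.1K_p) = 2.1/(2·0.47) = 2.234, so K_p = 4.991/2.1 = 2.38.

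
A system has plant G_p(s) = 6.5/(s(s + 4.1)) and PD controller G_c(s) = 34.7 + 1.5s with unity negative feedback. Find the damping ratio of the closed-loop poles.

Forward path: (34.7 + 1.5s)·6.5/(s(s+4.1)). The closed-loop characteristic equation is s² + (4.1 + 6.5·1.5)s + 6.5·34.7 = 0.
That is s² + 13.85s + 225.6 = 0, so ω_n = 15.02 rad/s and ζ = 13.85/(2·15.02) = 0.4611.

ζ = 0.461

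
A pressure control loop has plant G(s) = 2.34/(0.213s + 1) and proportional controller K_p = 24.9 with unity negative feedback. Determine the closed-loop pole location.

s = -278.2

Closed loop: T(s) = K_p·G/(1+K_p·G) = 58.27/(0.213s + 1 + 58.27), with pole at s = −(1 + 58.27)/0.213 = −278.2.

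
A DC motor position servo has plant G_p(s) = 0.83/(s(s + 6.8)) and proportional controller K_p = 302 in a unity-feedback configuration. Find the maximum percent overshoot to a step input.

50.1%

The closed-loop denominator s² + 6.8s + 250.7 gives ω_n = √250.7 = 15.83 and ζ = 6.8/(2ω_n) = 0.2148.
%OS = 100·exp(−πζ/√(1−ζ²)) = 100·exp(−π·0.2148/√0.9539) = 50.1%.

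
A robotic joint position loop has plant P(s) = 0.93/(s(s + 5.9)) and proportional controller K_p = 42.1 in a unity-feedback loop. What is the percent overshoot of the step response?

From 1 + K_pP(s) = 0: s² + 5.9s + 39.15 = 0 ⇒ ω_n = 6.257, ζ = 0.4715.
%OS = 100·exp(−πζ/√(1−ζ²)) = 100·exp(−π·0.4715/√0.7777) = 18.6%.

18.6%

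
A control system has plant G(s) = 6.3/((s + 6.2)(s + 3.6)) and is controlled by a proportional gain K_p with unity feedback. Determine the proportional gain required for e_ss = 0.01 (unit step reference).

K_p = 351

The loop is type 0, so e_ss(step) = 1/(1 + K_pos) with K_pos = K_p·G(0).
G(0) = 0.2823. Require 1/(1 + K_p·0.2823) = 0.01, so 1 + 0.2823·K_p = 100.
K_p = (100 − 1)/0.2823 = 351.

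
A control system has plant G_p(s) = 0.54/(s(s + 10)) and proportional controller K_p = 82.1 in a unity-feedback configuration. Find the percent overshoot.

2.81%

From 1 + K_pG_p(s) = 0: s² + 10s + 44.33 = 0 ⇒ ω_n = 6.658, ζ = 0.7509.
%OS = 100·exp(−πζ/√(1−ζ²)) = 100·exp(−π·0.7509/√0.4361) = 2.81%.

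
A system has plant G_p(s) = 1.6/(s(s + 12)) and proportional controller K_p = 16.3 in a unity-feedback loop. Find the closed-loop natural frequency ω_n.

ω_n = 5.11 rad/s

With unity feedback the closed-loop characteristic equation is s² + 12s + 16.3·1.6 = s² + 12s + 26.08 = 0.
So ω_n² = 26.08 ⇒ ω_n = 5.107 rad/s, and ζ = 12/(2ω_n) = 1.17.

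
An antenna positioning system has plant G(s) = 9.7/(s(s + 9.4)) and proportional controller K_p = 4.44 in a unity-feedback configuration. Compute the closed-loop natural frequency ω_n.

With unity feedback the closed-loop characteristic equation is s² + 9.4s + 4.44·9.7 = s² + 9.4s + 43.07 = 0.
So ω_n² = 43.07 ⇒ ω_n = 6.563 rad/s, and ζ = 9.4/(2ω_n) = 0.716.

ω_n = 6.56 rad/s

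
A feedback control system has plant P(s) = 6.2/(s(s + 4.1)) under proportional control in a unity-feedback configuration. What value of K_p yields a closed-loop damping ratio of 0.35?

Closed-loop characteristic equation: s² + 4.1s + K_p·6.2 = 0.
So ω_n = √(6.2K_p) and 2ζω_n = 4.1, giving ζ = 4.1/(2√(6.2K_p)).
Setting ζ = 0.35: √(6.2K_p) = 4.1/(2·0.35) = 5.857, so K_p = 34.31/6.2 = 5.53.

K_p = 5.53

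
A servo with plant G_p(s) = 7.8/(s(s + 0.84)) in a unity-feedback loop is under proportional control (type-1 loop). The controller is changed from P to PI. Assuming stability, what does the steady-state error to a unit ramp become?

0

The integrator raises the loop to type 2, so K_v → ∞ and e_ss to a ramp is zero.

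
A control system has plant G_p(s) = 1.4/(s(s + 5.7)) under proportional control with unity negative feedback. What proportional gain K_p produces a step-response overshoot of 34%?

From %OS = 100·exp(−πζ/√(1−ζ²)) = 34%, ζ = −ln(0.34)/√(π²+ln²(0.34)) = 0.3248.
Characteristic equation s² + 5.7s + 1.4K_p = 0 gives ζ = 5.7/(2√(1.4K_p)).
Setting ζ = 0.3248: √(1.4K_p) = 5.7/(2·0.3248) = 8.775, so K_p = 77/1.4 = 55.

K_p = 55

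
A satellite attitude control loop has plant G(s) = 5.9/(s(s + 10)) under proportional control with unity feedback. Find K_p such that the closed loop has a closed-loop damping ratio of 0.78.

Closed-loop characteristic equation: s² + 10s + K_p·5.9 = 0.
So ω_n = √(5.9K_p) and 2ζω_n = 10, giving ζ = 10/(2√(5.9K_p)).
Setting ζ = 0.78: √(5.9K_p) = 10/(2·0.78) = 6.41, so K_p = 41.09/5.9 = 6.96.

K_p = 6.96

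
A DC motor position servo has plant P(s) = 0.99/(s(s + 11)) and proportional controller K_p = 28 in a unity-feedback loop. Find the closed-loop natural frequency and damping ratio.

ω_n = 5.26 rad/s, ζ = 1.04

The closed-loop denominator is s(s+11) + 28·0.99 = s² + 11s + 27.72.
So ω_n² = 27.72 ⇒ ω_n = 5.265 rad/s, and ζ = 11/(2ω_n) = 1.04.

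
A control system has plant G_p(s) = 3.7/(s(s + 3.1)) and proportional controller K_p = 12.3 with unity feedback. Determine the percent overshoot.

Closed-loop characteristic equation: s² + 3.1s + 45.51 = 0, so ω_n = 6.746 rad/s and ζ = 3.1/(2·6.746) = 0.2298.
%OS = 100·exp(−πζ/√(1−ζ²)) = 100·exp(−π·0.2298/√0.9472) = 47.6%.

47.6%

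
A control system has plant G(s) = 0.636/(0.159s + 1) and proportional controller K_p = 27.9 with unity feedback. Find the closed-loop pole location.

s = -117.9

Closed loop: T(s) = K_p·G/(1+K_p·G) = 17.74/(0.159s + 1 + 17.74), with pole at s = −(1 + 17.74)/0.159 = −117.9.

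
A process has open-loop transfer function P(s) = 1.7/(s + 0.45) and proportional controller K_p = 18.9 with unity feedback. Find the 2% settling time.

Closed-loop transfer function: T(s) = K_p·P(s)/(1 + K_p·P(s)) = 32.13/(s + 0.45 + 32.13) = 32.13/(s + 32.58).
Time constant τ = 1/32.58 = 0.03069 s, so the 2% settling time is about 4τ = 0.123 s.

T_s ≈ 0.123 s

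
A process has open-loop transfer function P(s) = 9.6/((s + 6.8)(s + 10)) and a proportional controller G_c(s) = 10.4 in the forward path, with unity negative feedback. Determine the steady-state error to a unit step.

The loop is type 0. Static position error constant K_pos = G_c(0)·P(0) = 10.4·0.1412 = 1.468.
Steady-state error to a unit step: e_ss = 1/(1+K_pos) = 1/2.468 = 0.405.

0.405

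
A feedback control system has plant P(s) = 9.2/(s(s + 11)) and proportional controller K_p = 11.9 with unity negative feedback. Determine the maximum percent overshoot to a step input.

The closed-loop denominator s² + 11s + 109.5 gives ω_n = √109.5 = 10.46 and ζ = 11/(2ω_n) = 0.5256.
%OS = 100·exp(−πζ/√(1−ζ²)) = 100·exp(−π·0.5256/√0.7237) = 14.4%.

14.4%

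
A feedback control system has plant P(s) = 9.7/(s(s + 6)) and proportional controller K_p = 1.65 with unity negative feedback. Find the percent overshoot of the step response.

2.84%

From 1 + K_pP(s) = 0: s² + 6s + 16 = 0 ⇒ ω_n = 4.001, ζ = 0.7499.
%OS = 100·exp(−πζ/√(1−ζ²)) = 100·exp(−π·0.7499/√0.4377) = 2.84%.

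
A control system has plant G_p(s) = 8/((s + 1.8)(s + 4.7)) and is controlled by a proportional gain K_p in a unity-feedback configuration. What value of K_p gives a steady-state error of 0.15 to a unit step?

K_p = 5.99

For a type-0 loop with proportional control, e_ss = 1/(1 + K_p·G_p(0)).
G_p(0) = 0.9456. Require 1/(1 + K_p·0.9456) = 0.15, so 1 + 0.9456·K_p = 6.667.
K_p = (6.667 − 1)/0.9456 = 5.99.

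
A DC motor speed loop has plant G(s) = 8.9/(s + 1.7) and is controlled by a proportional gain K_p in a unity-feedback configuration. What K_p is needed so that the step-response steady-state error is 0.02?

K_p = 9.36

For a type-0 loop with proportional control, e_ss = 1/(1 + K_p·G(0)).
G(0) = 5.235. Require 1/(1 + K_p·5.235) = 0.02, so 1 + 5.235·K_p = 50.
K_p = (50 − 1)/5.235 = 9.36.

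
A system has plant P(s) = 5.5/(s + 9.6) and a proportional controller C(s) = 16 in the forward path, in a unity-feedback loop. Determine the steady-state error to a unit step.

0.0984

The loop is type 0. Static position error constant K_pos = C(0)·P(0) = 16·0.5729 = 9.167.
Steady-state error to a unit step: e_ss = 1/(1+K_pos) = 1/10.17 = 0.0984.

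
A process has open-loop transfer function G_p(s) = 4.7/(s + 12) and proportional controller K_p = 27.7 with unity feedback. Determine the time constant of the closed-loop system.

Closed-loop transfer function: T(s) = K_p·G_p(s)/(1 + K_p·G_p(s)) = 130.2/(s + 12 + 130.2) = 130.2/(s + 142.2).
Time constant τ = 1/142.2 = 0.00703 s.

τ = 0.00703 s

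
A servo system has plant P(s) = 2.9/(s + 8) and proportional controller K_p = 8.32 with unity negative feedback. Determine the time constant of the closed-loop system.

Closed-loop transfer function: T(s) = K_p·P(s)/(1 + K_p·P(s)) = 24.13/(s + 8 + 24.13) = 24.13/(s + 32.13).
Time constant τ = 1/32.13 = 0.0311 s.

τ = 0.0311 s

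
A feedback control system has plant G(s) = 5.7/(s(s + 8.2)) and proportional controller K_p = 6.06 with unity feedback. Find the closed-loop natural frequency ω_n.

ω_n = 5.88 rad/s

With unity feedback the closed-loop characteristic equation is s² + 8.2s + 6.06·5.7 = s² + 8.2s + 34.54 = 0.
Matching s² + 2ζω_n s + ω_n²: ω_n = √34.54 = 5.877 rad/s and 2ζω_n = 8.2, so ζ = 8.2/(2·5.877) = 0.698.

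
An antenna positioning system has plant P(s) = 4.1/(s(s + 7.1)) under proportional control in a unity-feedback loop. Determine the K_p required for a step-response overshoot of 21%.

From %OS = 100·exp(−πζ/√(1−ζ²)) = 21%, ζ = −ln(0.21)/√(π²+ln²(0.21)) = 0.4449.
Characteristic equation s² + 7.1s + 4.1K_p = 0 gives ζ = 7.1/(2√(4.1K_p)).
Setting ζ = 0.4449: √(4.1K_p) = 7.1/(2·0.4449) = 7.979, so K_p = 63.67/4.1 = 15.5.

K_p = 15.5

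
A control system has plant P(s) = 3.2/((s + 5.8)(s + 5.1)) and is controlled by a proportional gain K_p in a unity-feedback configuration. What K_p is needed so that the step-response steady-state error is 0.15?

K_p = 52.4

For a type-0 loop with proportional control, e_ss = 1/(1 + K_p·P(0)).
P(0) = 0.1082. Require 1/(1 + K_p·0.1082) = 0.15, so 1 + 0.1082·K_p = 6.667.
K_p = (6.667 − 1)/0.1082 = 52.4.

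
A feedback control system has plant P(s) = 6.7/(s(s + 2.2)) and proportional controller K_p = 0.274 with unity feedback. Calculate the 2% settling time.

The closed-loop denominator s² + 2.2s + 1.836 gives ω_n = √1.836 = 1.355 and ζ = 2.2/(2ω_n) = 0.8119.
2% settling time T_s ≈ 4/(ζω_n) = 4/1.1 = 3.64 s.

T_s ≈ 3.64 s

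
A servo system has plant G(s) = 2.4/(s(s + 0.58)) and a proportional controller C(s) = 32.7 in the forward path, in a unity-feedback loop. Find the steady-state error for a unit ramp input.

The loop has one pole at the origin (type 1). Velocity error constant K_v = lim_{s→0} s·C(s)G(s) = 32.7·2.4/0.58 = 135.3.
Steady-state error to a unit ramp: e_ss = 1/K_v = 0.00739.

0.00739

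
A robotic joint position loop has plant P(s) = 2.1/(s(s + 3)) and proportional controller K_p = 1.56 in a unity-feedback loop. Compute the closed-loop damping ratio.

ζ = 0.829

1 + K_p·P(s) = 0 gives s² + 3s + 3.276 = 0.
Matching s² + 2ζω_n s + ω_n²: ω_n = √3.276 = 1.81 rad/s and 2ζω_n = 3, so ζ = 3/(2·1.81) = 0.829.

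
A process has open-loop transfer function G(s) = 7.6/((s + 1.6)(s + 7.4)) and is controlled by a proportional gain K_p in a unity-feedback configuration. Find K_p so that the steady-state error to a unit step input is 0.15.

For a type-0 loop with proportional control, e_ss = 1/(1 + K_p·G(0)).
G(0) = 0.6419. Require 1/(1 + K_p·0.6419) = 0.15, so 1 + 0.6419·K_p = 6.667.
K_p = (6.667 − 1)/0.6419 = 8.83.

K_p = 8.83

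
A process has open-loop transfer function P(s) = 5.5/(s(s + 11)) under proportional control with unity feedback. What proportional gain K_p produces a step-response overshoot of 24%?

K_p = 32.2

From %OS = 100·exp(−πζ/√(1−ζ²)) = 24%, ζ = −ln(0.24)/√(π²+ln²(0.24)) = 0.4136.
Characteristic equation s² + 11s + 5.5K_p = 0 gives ζ = 11/(2√(5.5K_p)).
Setting ζ = 0.4136: √(5.5K_p) = 11/(2·0.4136) = 13.3, so K_p = 176.8/5.5 = 32.2.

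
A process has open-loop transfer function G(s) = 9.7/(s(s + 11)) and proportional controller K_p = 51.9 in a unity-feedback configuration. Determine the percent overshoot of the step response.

45.2%

The closed-loop denominator s² + 11s + 503.4 gives ω_n = √503.4 = 22.44 and ζ = 11/(2ω_n) = 0.2451.
%OS = 100·exp(−πζ/√(1−ζ²)) = 100·exp(−π·0.2451/√0.9399) = 45.2%.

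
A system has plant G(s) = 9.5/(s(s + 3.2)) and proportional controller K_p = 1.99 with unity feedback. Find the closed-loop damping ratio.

1 + K_p·G(s) = 0 gives s² + 3.2s + 18.91 = 0.
So ω_n² = 18.91 ⇒ ω_n = 4.348 rad/s, and ζ = 3.2/(2ω_n) = 0.368.

ζ = 0.368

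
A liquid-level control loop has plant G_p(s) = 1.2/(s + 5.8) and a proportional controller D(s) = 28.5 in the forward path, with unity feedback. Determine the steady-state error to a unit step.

The loop is type 0. Static position error constant K_pos = D(0)·G_p(0) = 28.5·0.2069 = 5.897.
Steady-state error to a unit step: e_ss = 1/(1+K_pos) = 1/6.897 = 0.145.

0.145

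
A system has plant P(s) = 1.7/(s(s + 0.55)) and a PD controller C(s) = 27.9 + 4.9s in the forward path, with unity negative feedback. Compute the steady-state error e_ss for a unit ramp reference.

The loop has one pole at the origin (type 1). Velocity error constant K_v = lim_{s→0} s·C(s)P(s) = 27.9·1.7/0.55 = 86.24.
Steady-state error to a unit ramp: e_ss = 1/K_v = 0.0116.

0.0116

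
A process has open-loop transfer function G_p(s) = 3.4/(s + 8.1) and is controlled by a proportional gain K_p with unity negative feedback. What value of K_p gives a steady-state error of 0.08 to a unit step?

K_p = 27.4

For a type-0 loop with proportional control, e_ss = 1/(1 + K_p·G_p(0)).
G_p(0) = 0.4198. Require 1/(1 + K_p·0.4198) = 0.08, so 1 + 0.4198·K_p = 12.5.
K_p = (12.5 − 1)/0.4198 = 27.4.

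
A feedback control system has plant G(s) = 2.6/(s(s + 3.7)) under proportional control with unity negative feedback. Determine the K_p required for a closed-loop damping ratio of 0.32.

Closed-loop characteristic equation: s² + 3.7s + K_p·2.6 = 0.
So ω_n = √(2.6K_p) and 2ζω_n = 3.7, giving ζ = 3.7/(2√(2.6K_p)).
Setting ζ = 0.32: √(2.6K_p) = 3.7/(2·0.32) = 5.781, so K_p = 33.42/2.6 = 12.9.

K_p = 12.9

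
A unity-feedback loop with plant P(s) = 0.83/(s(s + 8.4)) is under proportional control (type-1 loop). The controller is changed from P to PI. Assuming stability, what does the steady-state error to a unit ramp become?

0

The integrator raises the loop to type 2, so K_v → ∞ and e_ss to a ramp is zero.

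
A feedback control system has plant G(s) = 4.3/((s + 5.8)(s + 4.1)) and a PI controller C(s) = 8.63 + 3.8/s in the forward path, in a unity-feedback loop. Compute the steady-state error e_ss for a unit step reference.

The open loop C(s)G(s) has a pole at the origin (type 1), so the static position error constant is infinite and e_ss = 1/(1+∞) = 0.

0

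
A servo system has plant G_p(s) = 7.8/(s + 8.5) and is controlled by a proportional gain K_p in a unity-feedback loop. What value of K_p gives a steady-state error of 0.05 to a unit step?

The loop is type 0, so e_ss(step) = 1/(1 + K_pos) with K_pos = K_p·G_p(0).
G_p(0) = 0.9176. Require 1/(1 + K_p·0.9176) = 0.05, so 1 + 0.9176·K_p = 20.
K_p = (20 − 1)/0.9176 = 20.7.

K_p = 20.7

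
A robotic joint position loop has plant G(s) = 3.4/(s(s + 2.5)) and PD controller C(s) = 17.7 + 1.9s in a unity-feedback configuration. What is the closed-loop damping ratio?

ζ = 0.577

Forward path: (17.7 + 1.9s)·3.4/(s(s+2.5)). The closed-loop characteristic equation is s² + (2.5 + 3.4·1.9)s + 3.4·17.7 = 0.
That is s² + 8.96s + 60.18 = 0, so ω_n = 7.758 rad/s and ζ = 8.96/(2·7.758) = 0.5775.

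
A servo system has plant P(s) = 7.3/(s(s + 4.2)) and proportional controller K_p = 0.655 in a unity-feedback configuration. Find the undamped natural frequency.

The closed-loop denominator is s(s+4.2) + 0.655·7.3 = s² + 4.2s + 4.782.
Matching s² + 2ζω_n s + ω_n²: ω_n = √4.782 = 2.187 rad/s and 2ζω_n = 4.2, so ζ = 4.2/(2·2.187) = 0.96.

ω_n = 2.19 rad/s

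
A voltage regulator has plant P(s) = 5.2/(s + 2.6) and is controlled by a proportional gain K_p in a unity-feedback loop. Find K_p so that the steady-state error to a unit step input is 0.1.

For a type-0 loop with proportional control, e_ss = 1/(1 + K_p·P(0)).
P(0) = 2. Require 1/(1 + K_p·2) = 0.1, so 1 + 2·K_p = 10.
K_p = (10 − 1)/2 = 4.5.

K_p = 4.5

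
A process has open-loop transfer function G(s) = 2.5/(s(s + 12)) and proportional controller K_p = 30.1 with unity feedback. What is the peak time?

T_p = 0.501 s

From 1 + K_pG(s) = 0: s² + 12s + 75.25 = 0 ⇒ ω_n = 8.675, ζ = 0.6917.
Damped frequency ω_d = ω_n√(1−ζ²) = 6.265 rad/s, so peak time T_p = π/ω_d = 0.501 s.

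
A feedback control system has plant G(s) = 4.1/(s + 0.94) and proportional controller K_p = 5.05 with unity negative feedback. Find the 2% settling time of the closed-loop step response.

Closed-loop transfer function: T(s) = K_p·G(s)/(1 + K_p·G(s)) = 20.7/(s + 0.94 + 20.7) = 20.7/(s + 21.64).
Time constant τ = 1/21.64 = 0.0462 s, so the 2% settling time is about 4τ = 0.185 s.

T_s ≈ 0.185 s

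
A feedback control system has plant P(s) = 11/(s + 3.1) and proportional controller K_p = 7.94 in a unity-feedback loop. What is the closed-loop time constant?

τ = 0.0111 s

Closed-loop transfer function: T(s) = K_p·P(s)/(1 + K_p·P(s)) = 87.34/(s + 3.1 + 87.34) = 87.34/(s + 90.44).
Time constant τ = 1/90.44 = 0.0111 s.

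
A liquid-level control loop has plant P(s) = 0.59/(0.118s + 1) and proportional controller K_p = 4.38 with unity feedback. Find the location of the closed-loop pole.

Closed loop: T(s) = K_p·P/(1+K_p·P) = 2.584/(0.118s + 1 + 2.584), with pole at s = −(1 + 2.584)/0.118 = −30.37.

s = -30.37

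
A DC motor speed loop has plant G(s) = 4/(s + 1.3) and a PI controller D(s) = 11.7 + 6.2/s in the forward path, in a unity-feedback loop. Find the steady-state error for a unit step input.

0

The open loop D(s)G(s) has a pole at the origin (type 1), so the static position error constant is infinite and e_ss = 1/(1+∞) = 0.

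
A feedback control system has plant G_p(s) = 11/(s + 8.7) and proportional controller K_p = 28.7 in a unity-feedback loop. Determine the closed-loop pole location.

s = -324.4

Closed-loop transfer function: T(s) = K_p·G_p(s)/(1 + K_p·G_p(s)) = 315.7/(s + 8.7 + 315.7) = 315.7/(s + 324.4).
The closed-loop pole is at s = −324.4.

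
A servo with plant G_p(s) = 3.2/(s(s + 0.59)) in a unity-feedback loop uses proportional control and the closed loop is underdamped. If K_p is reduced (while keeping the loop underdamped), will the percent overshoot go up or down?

decrease

ζ = 0.59/(2√(3.2K_p)) rises as K_p falls; higher damping means less overshoot.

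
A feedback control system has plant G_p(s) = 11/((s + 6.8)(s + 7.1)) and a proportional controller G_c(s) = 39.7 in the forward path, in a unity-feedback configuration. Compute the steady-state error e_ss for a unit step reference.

0.0996

The loop is type 0. Static position error constant K_pos = G_c(0)·G_p(0) = 39.7·0.2278 = 9.045.
Steady-state error to a unit step: e_ss = 1/(1+K_pos) = 1/10.05 = 0.0996.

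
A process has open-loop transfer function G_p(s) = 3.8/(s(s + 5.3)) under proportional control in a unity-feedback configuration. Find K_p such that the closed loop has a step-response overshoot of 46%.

K_p = 32.1

From %OS = 100·exp(−πζ/√(1−ζ²)) = 46%, ζ = −ln(0.46)/√(π²+ln²(0.46)) = 0.24.
Characteristic equation s² + 5.3s + 3.8K_p = 0 gives ζ = 5.3/(2√(3.8K_p)).
Setting ζ = 0.24: √(3.8K_p) = 5.3/(2·0.24) = 11.04, so K_p = 122/3.8 = 32.1.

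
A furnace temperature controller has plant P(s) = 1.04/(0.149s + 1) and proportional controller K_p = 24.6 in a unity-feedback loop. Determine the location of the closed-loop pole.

Closed loop: T(s) = K_p·P/(1+K_p·P) = 25.58/(0.149s + 1 + 25.58), with pole at s = −(1 + 25.58)/0.149 = −178.4.

s = -178.4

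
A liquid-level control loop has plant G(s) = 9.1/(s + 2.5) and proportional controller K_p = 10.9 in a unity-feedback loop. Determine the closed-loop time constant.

Closed-loop transfer function: T(s) = K_p·G(s)/(1 + K_p·G(s)) = 99.19/(s + 2.5 + 99.19) = 99.19/(s + 101.7).
Time constant τ = 1/101.7 = 0.00983 s.

τ = 0.00983 s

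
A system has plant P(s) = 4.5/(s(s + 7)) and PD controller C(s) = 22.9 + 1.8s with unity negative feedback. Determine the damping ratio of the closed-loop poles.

Forward path: (22.9 + 1.8s)·4.5/(s(s+7)). The closed-loop characteristic equation is s² + (7 + 4.5·1.8)s + 4.5·22.9 = 0.
That is s² + 15.1s + 103 = 0, so ω_n = 10.15 rad/s and ζ = 15.1/(2·10.15) = 0.7437.

ζ = 0.744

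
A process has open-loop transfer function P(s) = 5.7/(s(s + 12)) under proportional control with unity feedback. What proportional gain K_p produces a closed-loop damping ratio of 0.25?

K_p = 101

Closed-loop characteristic equation: s² + 12s + K_p·5.7 = 0.
So ω_n = √(5.7K_p) and 2ζω_n = 12, giving ζ = 12/(2√(5.7K_p)).
Setting ζ = 0.25: √(5.7K_p) = 12/(2·0.25) = 24, so K_p = 576/5.7 = 101.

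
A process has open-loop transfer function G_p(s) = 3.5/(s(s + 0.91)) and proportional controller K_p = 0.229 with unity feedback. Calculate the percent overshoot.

15.7%

The closed-loop denominator s² + 0.91s + 0.8015 gives ω_n = √0.8015 = 0.8953 and ζ = 0.91/(2ω_n) = 0.5082.
%OS = 100·exp(−πζ/√(1−ζ²)) = 100·exp(−π·0.5082/√0.7417) = 15.7%.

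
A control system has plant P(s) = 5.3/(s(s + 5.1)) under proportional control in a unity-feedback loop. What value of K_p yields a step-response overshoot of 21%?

From %OS = 100·exp(−πζ/√(1−ζ²)) = 21%, ζ = −ln(0.21)/√(π²+ln²(0.21)) = 0.4449.
Characteristic equation s² + 5.1s + 5.3K_p = 0 gives ζ = 5.1/(2√(5.3K_p)).
Setting ζ = 0.4449: √(5.3K_p) = 5.1/(2·0.4449) = 5.732, so K_p = 32.85/5.3 = 6.2.

K_p = 6.2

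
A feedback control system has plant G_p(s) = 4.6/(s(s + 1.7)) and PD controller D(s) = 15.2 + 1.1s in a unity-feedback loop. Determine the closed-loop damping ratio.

Forward path: (15.2 + 1.1s)·4.6/(s(s+1.7)). The closed-loop characteristic equation is s² + (1.7 + 4.6·1.1)s + 4.6·15.2 = 0.
That is s² + 6.76s + 69.92 = 0, so ω_n = 8.362 rad/s and ζ = 6.76/(2·8.362) = 0.4042.

ζ = 0.404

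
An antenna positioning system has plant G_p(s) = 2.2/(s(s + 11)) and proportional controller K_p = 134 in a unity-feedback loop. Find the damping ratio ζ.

ζ = 0.32

With unity feedback the closed-loop characteristic equation is s² + 11s + 134·2.2 = s² + 11s + 294.8 = 0.
So ω_n² = 294.8 ⇒ ω_n = 17.17 rad/s, and ζ = 11/(2ω_n) = 0.32.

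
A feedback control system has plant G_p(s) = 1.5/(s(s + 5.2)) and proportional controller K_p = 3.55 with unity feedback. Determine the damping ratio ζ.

The closed-loop denominator is s(s+5.2) + 3.55·1.5 = s² + 5.2s + 5.325.
So ω_n² = 5.325 ⇒ ω_n = 2.308 rad/s, and ζ = 5.2/(2ω_n) = 1.13.

ζ = 1.13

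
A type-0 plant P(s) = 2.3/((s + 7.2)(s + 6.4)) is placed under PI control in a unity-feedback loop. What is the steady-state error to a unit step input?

The PI controller's integrator makes the forward path type 1, so e_ss to a step is zero.

0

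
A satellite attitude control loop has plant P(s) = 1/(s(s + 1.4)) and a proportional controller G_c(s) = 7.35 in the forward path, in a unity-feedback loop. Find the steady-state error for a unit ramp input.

The loop has one pole at the origin (type 1). Velocity error constant K_v = lim_{s→0} s·G_c(s)P(s) = 7.35·1/1.4 = 5.25.
Steady-state error to a unit ramp: e_ss = 1/K_v = 0.19.

0.19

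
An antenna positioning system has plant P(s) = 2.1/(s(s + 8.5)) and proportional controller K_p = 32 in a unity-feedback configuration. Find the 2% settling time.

The closed-loop denominator s² + 8.5s + 67.2 gives ω_n = √67.2 = 8.198 and ζ = 8.5/(2ω_n) = 0.5184.
2% settling time T_s ≈ 4/(ζω_n) = 4/4.25 = 0.941 s.

T_s ≈ 0.941 s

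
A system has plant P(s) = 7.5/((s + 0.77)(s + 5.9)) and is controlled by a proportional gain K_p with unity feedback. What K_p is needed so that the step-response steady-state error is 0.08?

The loop is type 0, so e_ss(step) = 1/(1 + K_pos) with K_pos = K_p·P(0).
P(0) = 1.651. Require 1/(1 + K_p·1.651) = 0.08, so 1 + 1.651·K_p = 12.5.
K_p = (12.5 − 1)/1.651 = 6.97.

K_p = 6.97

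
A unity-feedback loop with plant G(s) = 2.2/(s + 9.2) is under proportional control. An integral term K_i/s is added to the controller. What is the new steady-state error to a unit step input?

0

The integrator makes K_pos = lim_{s→0} C(s)G(s) infinite, so e_ss = 1/(1+K_pos) = 0.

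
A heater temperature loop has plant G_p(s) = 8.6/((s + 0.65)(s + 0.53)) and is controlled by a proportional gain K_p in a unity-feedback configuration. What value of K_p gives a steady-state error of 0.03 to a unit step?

The loop is type 0, so e_ss(step) = 1/(1 + K_pos) with K_pos = K_p·G_p(0).
G_p(0) = 24.96. Require 1/(1 + K_p·24.96) = 0.03, so 1 + 24.96·K_p = 33.33.
K_p = (33.33 − 1)/24.96 = 1.3.

K_p = 1.3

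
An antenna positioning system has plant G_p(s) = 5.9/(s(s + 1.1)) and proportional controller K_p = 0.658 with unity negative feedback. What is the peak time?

T_p = 1.66 s

Closed-loop characteristic equation: s² + 1.1s + 3.882 = 0, so ω_n = 1.97 rad/s and ζ = 1.1/(2·1.97) = 0.2791.
Damped frequency ω_d = ω_n√(1−ζ²) = 1.892 rad/s, so peak time T_p = π/ω_d = 1.66 s.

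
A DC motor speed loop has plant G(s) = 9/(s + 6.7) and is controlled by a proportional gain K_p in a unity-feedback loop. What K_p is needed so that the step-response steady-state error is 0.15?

K_p = 4.22

For a type-0 loop with proportional control, e_ss = 1/(1 + K_p·G(0)).
G(0) = 1.343. Require 1/(1 + K_p·1.343) = 0.15, so 1 + 1.343·K_p = 6.667.
K_p = (6.667 − 1)/1.343 = 4.22.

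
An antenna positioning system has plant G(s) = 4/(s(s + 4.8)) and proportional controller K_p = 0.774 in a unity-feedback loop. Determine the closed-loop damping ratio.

1 + K_p·G(s) = 0 gives s² + 4.8s + 3.096 = 0.
So ω_n² = 3.096 ⇒ ω_n = 1.76 rad/s, and ζ = 4.8/(2ω_n) = 1.36.

ζ = 1.36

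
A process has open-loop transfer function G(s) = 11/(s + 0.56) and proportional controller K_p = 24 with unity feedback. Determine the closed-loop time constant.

Closed-loop transfer function: T(s) = K_p·G(s)/(1 + K_p·G(s)) = 264/(s + 0.56 + 264) = 264/(s + 264.6).
Time constant τ = 1/264.6 = 0.00378 s.

τ = 0.00378 s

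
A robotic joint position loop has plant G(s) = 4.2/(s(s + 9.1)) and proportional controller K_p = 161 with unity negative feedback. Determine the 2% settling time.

Closed-loop characteristic equation: s² + 9.1s + 676.2 = 0, so ω_n = 26 rad/s and ζ = 9.1/(2·26) = 0.175.
2% settling time T_s ≈ 4/(ζω_n) = 4/4.55 = 0.879 s.

T_s ≈ 0.879 s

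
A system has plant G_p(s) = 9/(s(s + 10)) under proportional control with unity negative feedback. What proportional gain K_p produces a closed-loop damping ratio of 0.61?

K_p = 7.47

Closed-loop characteristic equation: s² + 10s + K_p·9 = 0.
So ω_n = √(9K_p) and 2ζω_n = 10, giving ζ = 10/(2√(9K_p)).
Setting ζ = 0.61: √(9K_p) = 10/(2·0.61) = 8.197, so K_p = 67.19/9 = 7.47.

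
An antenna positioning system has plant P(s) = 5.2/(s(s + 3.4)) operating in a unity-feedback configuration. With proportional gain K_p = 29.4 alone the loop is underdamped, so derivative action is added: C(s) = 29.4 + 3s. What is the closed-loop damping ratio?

Forward path: (29.4 + 3s)·5.2/(s(s+3.4)). The closed-loop characteristic equation is s² + (3.4 + 5.2·3)s + 5.2·29.4 = 0.
That is s² + 19s + 152.9 = 0, so ω_n = 12.36 rad/s and ζ = 19/(2·12.36) = 0.7683.

ζ = 0.768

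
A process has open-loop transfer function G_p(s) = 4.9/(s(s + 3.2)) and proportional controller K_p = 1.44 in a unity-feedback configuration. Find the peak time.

T_p = 1.48 s

The closed-loop denominator s² + 3.2s + 7.056 gives ω_n = √7.056 = 2.656 and ζ = 3.2/(2ω_n) = 0.6023.
Damped frequency ω_d = ω_n√(1−ζ²) = 2.12 rad/s, so peak time T_p = π/ω_d = 1.48 s.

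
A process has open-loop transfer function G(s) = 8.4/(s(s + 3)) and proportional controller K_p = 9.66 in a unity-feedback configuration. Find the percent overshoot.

From 1 + K_pG(s) = 0: s² + 3s + 81.14 = 0 ⇒ ω_n = 9.008, ζ = 0.1665.
%OS = 100·exp(−πζ/√(1−ζ²)) = 100·exp(−π·0.1665/√0.9723) = 58.8%.

58.8%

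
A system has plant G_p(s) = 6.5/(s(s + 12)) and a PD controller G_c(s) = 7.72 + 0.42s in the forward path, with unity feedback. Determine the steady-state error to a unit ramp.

0.239

The loop has one pole at the origin (type 1). Velocity error constant K_v = lim_{s→0} s·G_c(s)G_p(s) = 7.72·6.5/12 = 4.182.
Steady-state error to a unit ramp: e_ss = 1/K_v = 0.239.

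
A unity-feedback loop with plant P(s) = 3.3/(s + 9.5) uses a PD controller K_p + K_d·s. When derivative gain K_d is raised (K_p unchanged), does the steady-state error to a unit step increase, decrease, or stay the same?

unchanged

K_d affects only the transient (the s-coefficient); the DC loop gain, and hence e_ss, depends only on K_p.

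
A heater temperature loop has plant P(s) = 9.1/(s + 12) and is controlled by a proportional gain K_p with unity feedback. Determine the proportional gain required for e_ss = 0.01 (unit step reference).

K_p = 131

For a type-0 loop with proportional control, e_ss = 1/(1 + K_p·P(0)).
P(0) = 0.7583. Require 1/(1 + K_p·0.7583) = 0.01, so 1 + 0.7583·K_p = 100.
K_p = (100 − 1)/0.7583 = 131.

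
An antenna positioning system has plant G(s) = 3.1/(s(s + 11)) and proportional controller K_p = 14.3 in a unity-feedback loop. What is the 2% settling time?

From 1 + K_pG(s) = 0: s² + 11s + 44.33 = 0 ⇒ ω_n = 6.658, ζ = 0.8261.
2% settling time T_s ≈ 4/(ζω_n) = 4/5.5 = 0.727 s.

T_s ≈ 0.727 s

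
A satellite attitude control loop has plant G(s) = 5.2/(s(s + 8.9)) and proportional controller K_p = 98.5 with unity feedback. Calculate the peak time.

The closed-loop denominator s² + 8.9s + 512.2 gives ω_n = √512.2 = 22.63 and ζ = 8.9/(2ω_n) = 0.1966.
Damped frequency ω_d = ω_n√(1−ζ²) = 22.19 rad/s, so peak time T_p = π/ω_d = 0.142 s.

T_p = 0.142 s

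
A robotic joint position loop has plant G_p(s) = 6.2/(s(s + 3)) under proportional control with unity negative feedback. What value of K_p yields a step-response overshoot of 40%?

From %OS = 100·exp(−πζ/√(1−ζ²)) = 40%, ζ = −ln(0.4)/√(π²+ln²(0.4)) = 0.28.
Characteristic equation s² + 3s + 6.2K_p = 0 gives ζ = 3/(2√(6.2K_p)).
Setting ζ = 0.28: √(6.2K_p) = 3/(2·0.28) = 5.357, so K_p = 28.7/6.2 = 4.63.

K_p = 4.63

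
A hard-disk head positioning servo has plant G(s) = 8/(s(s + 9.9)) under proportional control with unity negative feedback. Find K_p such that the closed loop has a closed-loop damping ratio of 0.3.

K_p = 34

Closed-loop characteristic equation: s² + 9.9s + K_p·8 = 0.
So ω_n = √(8K_p) and 2ζω_n = 9.9, giving ζ = 9.9/(2√(8K_p)).
Setting ζ = 0.3: √(8K_p) = 9.9/(2·0.3) = 16.5, so K_p = 272.2/8 = 34.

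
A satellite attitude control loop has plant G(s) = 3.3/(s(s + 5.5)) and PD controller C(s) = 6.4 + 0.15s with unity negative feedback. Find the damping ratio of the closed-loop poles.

Forward path: (6.4 + 0.15s)·3.3/(s(s+5.5)). The closed-loop characteristic equation is s² + (5.5 + 3.3·0.15)s + 3.3·6.4 = 0.
That is s² + 5.995s + 21.12 = 0, so ω_n = 4.596 rad/s and ζ = 5.995/(2·4.596) = 0.6522.

ζ = 0.652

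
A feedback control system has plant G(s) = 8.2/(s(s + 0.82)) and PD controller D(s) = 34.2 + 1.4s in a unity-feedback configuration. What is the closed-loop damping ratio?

Forward path: (34.2 + 1.4s)·8.2/(s(s+0.82)). The closed-loop characteristic equation is s² + (0.82 + 8.2·1.4)s + 8.2·34.2 = 0.
That is s² + 12.3s + 280.4 = 0, so ω_n = 16.75 rad/s and ζ = 12.3/(2·16.75) = 0.3672.

ζ = 0.367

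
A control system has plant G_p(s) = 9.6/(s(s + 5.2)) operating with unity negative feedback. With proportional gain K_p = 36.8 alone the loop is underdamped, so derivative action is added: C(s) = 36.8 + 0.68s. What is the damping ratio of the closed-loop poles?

Forward path: (36.8 + 0.68s)·9.6/(s(s+5.2)). The closed-loop characteristic equation is s² + (5.2 + 9.6·0.68)s + 9.6·36.8 = 0.
That is s² + 11.73s + 353.3 = 0, so ω_n = 18.8 rad/s and ζ = 11.73/(2·18.8) = 0.312.

ζ = 0.312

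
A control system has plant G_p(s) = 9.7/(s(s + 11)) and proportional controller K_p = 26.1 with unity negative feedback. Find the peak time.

T_p = 0.21 s

The closed-loop denominator s² + 11s + 253.2 gives ω_n = √253.2 = 15.91 and ζ = 11/(2ω_n) = 0.3457.
Damped frequency ω_d = ω_n√(1−ζ²) = 14.93 rad/s, so peak time T_p = π/ω_d = 0.21 s.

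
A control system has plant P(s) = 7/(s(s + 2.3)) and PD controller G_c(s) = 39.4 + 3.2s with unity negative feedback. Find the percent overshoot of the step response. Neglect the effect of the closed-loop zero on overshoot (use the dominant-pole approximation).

3.04%

Forward path: (39.4 + 3.2s)·7/(s(s+2.3)). The closed-loop characteristic equation is s² + (2.3 + 7·3.2)s + 7·39.4 = 0.
That is s² + 24.7s + 275.8 = 0, so ω_n = 16.61 rad/s and ζ = 24.7/(2·16.61) = 0.7437.
%OS = 100·exp(−πζ/√(1−ζ²)) = 3.04%.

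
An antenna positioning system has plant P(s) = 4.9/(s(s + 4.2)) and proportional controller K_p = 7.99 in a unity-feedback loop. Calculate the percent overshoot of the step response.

Closed-loop characteristic equation: s² + 4.2s + 39.15 = 0, so ω_n = 6.257 rad/s and ζ = 4.2/(2·6.257) = 0.3356.
%OS = 100·exp(−πζ/√(1−ζ²)) = 100·exp(−π·0.3356/√0.8874) = 32.7%.

32.7%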